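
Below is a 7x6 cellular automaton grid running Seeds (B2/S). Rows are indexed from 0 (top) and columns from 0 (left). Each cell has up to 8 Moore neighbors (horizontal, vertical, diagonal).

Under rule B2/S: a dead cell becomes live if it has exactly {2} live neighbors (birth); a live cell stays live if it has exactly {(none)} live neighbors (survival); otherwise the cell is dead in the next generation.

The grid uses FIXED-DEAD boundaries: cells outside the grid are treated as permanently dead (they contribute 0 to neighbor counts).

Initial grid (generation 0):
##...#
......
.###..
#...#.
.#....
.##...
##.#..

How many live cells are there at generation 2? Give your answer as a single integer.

Answer: 10

Derivation:
Simulating step by step:
Generation 0 (given above): 14 live cells
Generation 1: 6 live cells
......
...##.
#...#.
......
...#..
...#..
......
Generation 2: 10 live cells
...##.
.....#
.....#
...##.
..#.#.
..#.#.
......
Population at generation 2: 10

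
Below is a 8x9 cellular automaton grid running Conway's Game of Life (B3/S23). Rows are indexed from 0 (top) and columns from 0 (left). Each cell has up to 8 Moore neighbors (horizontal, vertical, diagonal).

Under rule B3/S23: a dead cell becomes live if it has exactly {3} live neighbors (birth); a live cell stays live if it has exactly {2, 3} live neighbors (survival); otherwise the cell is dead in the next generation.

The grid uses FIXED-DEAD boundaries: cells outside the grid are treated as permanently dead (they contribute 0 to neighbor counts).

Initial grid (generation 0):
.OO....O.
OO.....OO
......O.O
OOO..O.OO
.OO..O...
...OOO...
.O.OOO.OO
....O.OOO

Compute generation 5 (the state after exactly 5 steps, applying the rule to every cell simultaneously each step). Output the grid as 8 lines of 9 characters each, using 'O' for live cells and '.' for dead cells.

Answer: ....O...O
OO......O
OO.O....O
...OOO.O.
O....OO..
.O.O.....
.O.......
.........

Derivation:
Simulating step by step:
Generation 0 (given above): 31 live cells
Generation 1: 26 live cells
OOO....OO
OOO...O.O
..O...O..
O.O..O.OO
O....O...
.O.......
..O.....O
...OO.O.O
Generation 2: 24 live cells
O.O....OO
O..O..O.O
O.OO.OO.O
.....O.O.
O.....O..
.O.......
..OO...O.
...O...O.
Generation 3: 25 live cells
.O.....OO
O..OOOO.O
.OOO.O..O
.O..OO.O.
......O..
.OO......
..OO.....
..OO.....
Generation 4: 27 live cells
....OOOOO
O..O.OO.O
OO......O
.O.OOO.O.
.OO..OO..
.OOO.....
.........
..OO.....
Generation 5: 19 live cells
(generation 5 grid is the final answer)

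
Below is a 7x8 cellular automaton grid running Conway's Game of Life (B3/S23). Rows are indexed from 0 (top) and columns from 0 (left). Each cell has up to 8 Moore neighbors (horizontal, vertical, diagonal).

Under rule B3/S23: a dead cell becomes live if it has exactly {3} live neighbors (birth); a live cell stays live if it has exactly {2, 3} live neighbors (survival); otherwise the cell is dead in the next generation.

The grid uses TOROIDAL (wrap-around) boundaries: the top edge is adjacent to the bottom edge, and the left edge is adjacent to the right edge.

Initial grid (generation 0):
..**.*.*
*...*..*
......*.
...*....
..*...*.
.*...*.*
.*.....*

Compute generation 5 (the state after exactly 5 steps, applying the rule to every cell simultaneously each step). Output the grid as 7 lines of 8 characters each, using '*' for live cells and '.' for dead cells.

Answer: .....*..
....***.
....**..
........
..*****.
*....*.*
.**..*.*

Derivation:
Simulating step by step:
Generation 0 (given above): 16 live cells
Generation 1: 19 live cells
.****..*
*..***.*
.......*
........
..*...*.
.**....*
.*..*..*
Generation 2: 19 live cells
.*.....*
.*...*.*
*...*.**
........
.**.....
.***..**
....*.**
Generation 3: 22 live cells
.....*.*
.*...*..
*....***
**.....*
**.*....
.*.*.***
.*.*.*..
Generation 4: 15 live cells
*.*..*..
....**..
.....*..
..*.....
....*...
.*.*.***
.....*.*
Generation 5: 18 live cells
(generation 5 grid is the final answer)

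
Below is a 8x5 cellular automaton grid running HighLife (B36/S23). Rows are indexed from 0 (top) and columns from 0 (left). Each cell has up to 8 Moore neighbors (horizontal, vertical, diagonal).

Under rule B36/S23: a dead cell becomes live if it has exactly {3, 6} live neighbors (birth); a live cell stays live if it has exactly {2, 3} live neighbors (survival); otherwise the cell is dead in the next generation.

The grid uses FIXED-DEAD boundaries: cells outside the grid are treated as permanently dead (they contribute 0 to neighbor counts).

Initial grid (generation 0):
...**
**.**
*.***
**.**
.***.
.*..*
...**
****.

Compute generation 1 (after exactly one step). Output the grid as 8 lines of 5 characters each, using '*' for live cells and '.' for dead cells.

Answer: ..***
**...
.*...
*....
.....
.*..*
*...*
.****

Derivation:
Simulating step by step:
Generation 0 (given above): 25 live cells
Generation 1: 15 live cells
(generation 1 grid is the final answer)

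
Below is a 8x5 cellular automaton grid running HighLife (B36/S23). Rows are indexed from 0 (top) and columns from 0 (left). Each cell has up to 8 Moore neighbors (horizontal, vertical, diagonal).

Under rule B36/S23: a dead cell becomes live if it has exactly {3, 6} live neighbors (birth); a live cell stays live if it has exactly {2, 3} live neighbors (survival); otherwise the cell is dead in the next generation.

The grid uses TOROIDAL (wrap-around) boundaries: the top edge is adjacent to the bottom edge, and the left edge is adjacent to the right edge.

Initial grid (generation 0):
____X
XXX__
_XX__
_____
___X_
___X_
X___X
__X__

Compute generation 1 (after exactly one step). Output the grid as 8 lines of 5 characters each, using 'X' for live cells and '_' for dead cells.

Simulating step by step:
Generation 0 (given above): 11 live cells
Generation 1: 15 live cells
(generation 1 grid is the final answer)

Answer: X_XX_
X_XX_
X_X__
__X__
_____
___X_
___XX
X__XX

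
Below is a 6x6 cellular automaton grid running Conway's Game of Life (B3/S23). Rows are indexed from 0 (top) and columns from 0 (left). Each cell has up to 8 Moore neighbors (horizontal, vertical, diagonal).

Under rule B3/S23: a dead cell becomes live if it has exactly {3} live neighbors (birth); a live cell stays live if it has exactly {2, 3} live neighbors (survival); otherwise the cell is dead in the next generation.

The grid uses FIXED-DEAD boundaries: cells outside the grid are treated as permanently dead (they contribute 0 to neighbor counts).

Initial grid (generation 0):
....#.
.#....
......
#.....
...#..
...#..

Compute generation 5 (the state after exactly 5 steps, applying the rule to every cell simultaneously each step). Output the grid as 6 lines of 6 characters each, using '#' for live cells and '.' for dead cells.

Simulating step by step:
Generation 0 (given above): 5 live cells
Generation 1: 0 live cells
......
......
......
......
......
......
Generation 2: 0 live cells
......
......
......
......
......
......
Generation 3: 0 live cells
......
......
......
......
......
......
Generation 4: 0 live cells
......
......
......
......
......
......
Generation 5: 0 live cells
(generation 5 grid is the final answer)

Answer: ......
......
......
......
......
......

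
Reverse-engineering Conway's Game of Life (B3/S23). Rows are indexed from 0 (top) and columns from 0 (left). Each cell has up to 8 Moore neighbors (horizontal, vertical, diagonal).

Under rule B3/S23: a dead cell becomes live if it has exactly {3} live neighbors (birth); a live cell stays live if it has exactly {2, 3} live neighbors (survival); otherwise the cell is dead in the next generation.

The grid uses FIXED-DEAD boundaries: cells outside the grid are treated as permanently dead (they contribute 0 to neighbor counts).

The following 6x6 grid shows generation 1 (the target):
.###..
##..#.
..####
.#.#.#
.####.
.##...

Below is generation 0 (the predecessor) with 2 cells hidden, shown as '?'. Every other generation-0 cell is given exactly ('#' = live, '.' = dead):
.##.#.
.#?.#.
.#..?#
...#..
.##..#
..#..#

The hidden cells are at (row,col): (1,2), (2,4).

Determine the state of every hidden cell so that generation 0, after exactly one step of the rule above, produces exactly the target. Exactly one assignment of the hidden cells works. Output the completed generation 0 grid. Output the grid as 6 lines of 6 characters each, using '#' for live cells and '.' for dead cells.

Answer: .##.#.
.#..#.
.#..##
...#..
.##..#
..#..#

Derivation:
Hidden generation-0 cells (in order): (1,2), (2,4).
A hidden cell only influences target cells in its own 3x3 neighborhood. Try each of the 2^2 = 4 assignments, step the completed generation 0 forward once under B3/S23, and compare with the target:
  (1,2)=. (2,4)=. -> step gives (1,3)='#' but target has '.' -> reject
  (1,2)=. (2,4)=# -> step reproduces the target at every cell -> ACCEPT
  (1,2)=# (2,4)=. -> step gives (0,3)='.' but target has '#' -> reject
  (1,2)=# (2,4)=# -> step gives (0,3)='.' but target has '#' -> reject
Unique solution: (1,2)=dead, (2,4)=live.
Check: live-neighbor counts of every cell in the completed generation 0:
222312
334434
213332
234243
123331
132221
Applying B3/S23 to generation 0 with these counts gives:
.###..
##..#.
..####
.#.#.#
.####.
.##...
which matches the target exactly.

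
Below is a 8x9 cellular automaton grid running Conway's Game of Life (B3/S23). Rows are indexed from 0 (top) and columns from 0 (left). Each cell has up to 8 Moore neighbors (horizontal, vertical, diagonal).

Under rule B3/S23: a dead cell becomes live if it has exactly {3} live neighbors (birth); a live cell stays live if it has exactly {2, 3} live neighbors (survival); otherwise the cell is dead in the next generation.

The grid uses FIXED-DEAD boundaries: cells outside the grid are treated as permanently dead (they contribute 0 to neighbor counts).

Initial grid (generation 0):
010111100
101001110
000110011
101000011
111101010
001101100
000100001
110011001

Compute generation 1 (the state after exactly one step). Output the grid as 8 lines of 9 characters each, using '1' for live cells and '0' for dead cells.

Simulating step by step:
Generation 0 (given above): 35 live cells
Generation 1: 25 live cells
(generation 1 grid is the final answer)

Answer: 011110010
011000001
001111000
100000000
100001011
000001110
010100110
000010000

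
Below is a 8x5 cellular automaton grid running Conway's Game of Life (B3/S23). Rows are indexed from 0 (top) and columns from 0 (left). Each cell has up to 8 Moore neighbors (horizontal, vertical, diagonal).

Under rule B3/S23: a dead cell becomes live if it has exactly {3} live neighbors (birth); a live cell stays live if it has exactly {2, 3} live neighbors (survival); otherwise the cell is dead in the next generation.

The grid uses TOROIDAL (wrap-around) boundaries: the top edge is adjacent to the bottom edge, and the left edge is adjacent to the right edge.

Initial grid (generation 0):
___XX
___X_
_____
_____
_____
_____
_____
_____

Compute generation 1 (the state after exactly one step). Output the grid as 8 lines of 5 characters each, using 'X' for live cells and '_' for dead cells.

Simulating step by step:
Generation 0 (given above): 3 live cells
Generation 1: 4 live cells
(generation 1 grid is the final answer)

Answer: ___XX
___XX
_____
_____
_____
_____
_____
_____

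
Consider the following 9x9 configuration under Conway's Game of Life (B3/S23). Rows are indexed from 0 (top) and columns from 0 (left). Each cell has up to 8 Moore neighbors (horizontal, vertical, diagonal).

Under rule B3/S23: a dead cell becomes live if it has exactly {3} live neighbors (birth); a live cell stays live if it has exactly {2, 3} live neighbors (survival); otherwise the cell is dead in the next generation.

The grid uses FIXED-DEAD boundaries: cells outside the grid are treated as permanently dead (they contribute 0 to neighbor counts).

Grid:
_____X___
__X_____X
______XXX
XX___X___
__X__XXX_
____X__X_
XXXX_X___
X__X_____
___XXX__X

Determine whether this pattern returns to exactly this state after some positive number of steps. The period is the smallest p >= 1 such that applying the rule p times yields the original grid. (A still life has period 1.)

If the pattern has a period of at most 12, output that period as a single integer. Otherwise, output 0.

Answer: 0

Derivation:
Simulating and comparing each generation to the original:
Gen 0 (original, given above): 26 live cells
Gen 1: 23 live cells, differs from original
Gen 2: 26 live cells, differs from original
Gen 3: 23 live cells, differs from original
Gen 4: 25 live cells, differs from original
Gen 5: 27 live cells, differs from original
Gen 6: 27 live cells, differs from original
Gen 7: 23 live cells, differs from original
Gen 8: 25 live cells, differs from original
Gen 9: 20 live cells, differs from original
Gen 10: 22 live cells, differs from original
Gen 11: 19 live cells, differs from original
Gen 12: 20 live cells, differs from original
No period found within 12 steps.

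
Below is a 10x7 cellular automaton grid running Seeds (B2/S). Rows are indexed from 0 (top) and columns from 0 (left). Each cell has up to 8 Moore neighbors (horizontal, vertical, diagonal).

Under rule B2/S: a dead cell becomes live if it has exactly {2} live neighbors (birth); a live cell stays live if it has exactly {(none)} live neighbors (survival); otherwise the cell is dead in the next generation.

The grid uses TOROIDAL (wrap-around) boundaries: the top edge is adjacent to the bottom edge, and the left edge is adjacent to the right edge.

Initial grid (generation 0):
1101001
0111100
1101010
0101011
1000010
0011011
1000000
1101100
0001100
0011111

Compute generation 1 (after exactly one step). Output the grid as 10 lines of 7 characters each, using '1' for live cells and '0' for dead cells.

Simulating step by step:
Generation 0 (given above): 34 live cells
Generation 1: 2 live cells
(generation 1 grid is the final answer)

Answer: 0000000
0000000
0000000
0000000
0000000
0000000
0000000
0000011
0000000
0000000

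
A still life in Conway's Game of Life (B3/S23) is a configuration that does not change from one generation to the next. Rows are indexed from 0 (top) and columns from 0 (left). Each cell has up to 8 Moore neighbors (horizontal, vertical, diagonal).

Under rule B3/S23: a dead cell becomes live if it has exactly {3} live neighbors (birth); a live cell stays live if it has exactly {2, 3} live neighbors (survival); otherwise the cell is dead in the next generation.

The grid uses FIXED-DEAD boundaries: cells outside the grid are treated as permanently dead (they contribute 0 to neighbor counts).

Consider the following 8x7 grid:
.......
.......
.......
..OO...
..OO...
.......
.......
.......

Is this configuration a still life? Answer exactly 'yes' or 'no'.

Compute generation 1 and compare to generation 0 (given above):
Generation 1:
.......
.......
.......
..OO...
..OO...
.......
.......
.......
The grids are IDENTICAL -> still life.

Answer: yes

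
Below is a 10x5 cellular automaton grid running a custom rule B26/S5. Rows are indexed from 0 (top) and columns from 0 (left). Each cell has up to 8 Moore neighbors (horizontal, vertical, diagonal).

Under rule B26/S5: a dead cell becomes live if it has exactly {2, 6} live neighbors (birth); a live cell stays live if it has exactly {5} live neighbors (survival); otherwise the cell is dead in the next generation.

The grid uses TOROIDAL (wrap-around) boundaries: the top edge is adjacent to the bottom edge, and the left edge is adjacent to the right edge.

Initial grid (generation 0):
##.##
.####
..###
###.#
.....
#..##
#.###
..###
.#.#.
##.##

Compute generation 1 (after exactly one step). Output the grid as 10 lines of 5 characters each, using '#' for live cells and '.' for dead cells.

Simulating step by step:
Generation 0 (given above): 31 live cells
Generation 1: 12 live cells
(generation 1 grid is the final answer)

Answer: .#...
#....
##..#
.....
.....
....#
.....
..#.#
..###
..#..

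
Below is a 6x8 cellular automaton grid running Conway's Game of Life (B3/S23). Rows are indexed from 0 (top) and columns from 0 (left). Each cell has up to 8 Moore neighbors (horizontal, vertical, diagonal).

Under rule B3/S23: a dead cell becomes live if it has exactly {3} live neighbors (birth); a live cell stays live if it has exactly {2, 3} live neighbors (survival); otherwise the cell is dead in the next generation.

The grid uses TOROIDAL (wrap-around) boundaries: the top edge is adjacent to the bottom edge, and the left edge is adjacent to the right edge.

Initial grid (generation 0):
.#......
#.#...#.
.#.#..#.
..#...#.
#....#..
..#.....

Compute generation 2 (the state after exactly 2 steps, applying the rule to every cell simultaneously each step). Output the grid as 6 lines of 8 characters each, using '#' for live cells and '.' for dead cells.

Answer: ..#.....
#..#..##
...###..
.#..##.#
.#....#.
##......

Derivation:
Simulating step by step:
Generation 0 (given above): 12 live cells
Generation 1: 16 live cells
.##.....
#.#....#
.#.#.##.
.##..###
.#......
.#......
Generation 2: 16 live cells
(generation 2 grid is the final answer)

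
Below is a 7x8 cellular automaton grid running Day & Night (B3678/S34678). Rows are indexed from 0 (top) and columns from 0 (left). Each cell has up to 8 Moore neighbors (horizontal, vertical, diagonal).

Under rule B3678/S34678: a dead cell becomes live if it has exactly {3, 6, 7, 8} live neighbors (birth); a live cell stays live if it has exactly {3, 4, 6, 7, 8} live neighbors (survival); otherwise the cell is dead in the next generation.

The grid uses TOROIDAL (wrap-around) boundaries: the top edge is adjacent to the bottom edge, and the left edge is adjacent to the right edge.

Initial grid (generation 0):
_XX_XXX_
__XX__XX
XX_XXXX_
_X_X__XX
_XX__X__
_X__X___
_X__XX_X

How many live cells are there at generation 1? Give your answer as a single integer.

Answer: 29

Derivation:
Simulating step by step:
Generation 0 (given above): 28 live cells
Generation 1: 29 live cells
_XX_X___
____XX_X
XXXXXX_X
_XXX__XX
_XXXX_X_
_X_XX_X_
_X__X___
Population at generation 1: 29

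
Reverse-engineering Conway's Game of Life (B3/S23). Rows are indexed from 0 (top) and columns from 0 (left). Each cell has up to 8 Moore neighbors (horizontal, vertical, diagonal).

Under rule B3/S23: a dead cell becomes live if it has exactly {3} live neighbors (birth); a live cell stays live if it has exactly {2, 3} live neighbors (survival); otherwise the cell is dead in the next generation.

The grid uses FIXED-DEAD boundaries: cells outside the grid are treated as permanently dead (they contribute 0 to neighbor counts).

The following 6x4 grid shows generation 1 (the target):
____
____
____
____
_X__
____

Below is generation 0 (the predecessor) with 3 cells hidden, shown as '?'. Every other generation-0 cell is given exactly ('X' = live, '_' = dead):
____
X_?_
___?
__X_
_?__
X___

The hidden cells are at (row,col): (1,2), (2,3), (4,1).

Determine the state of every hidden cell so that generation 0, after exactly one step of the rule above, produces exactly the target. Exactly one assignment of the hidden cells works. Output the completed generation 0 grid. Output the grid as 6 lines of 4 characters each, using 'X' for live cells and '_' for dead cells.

Hidden generation-0 cells (in order): (1,2), (2,3), (4,1).
A hidden cell only influences target cells in its own 3x3 neighborhood. Try each of the 2^3 = 8 assignments, step the completed generation 0 forward once under B3/S23, and compare with the target:
  (1,2)=_ (2,3)=_ (4,1)=_ -> step gives (4,1)='_' but target has 'X' -> reject
  (1,2)=_ (2,3)=_ (4,1)=X -> step reproduces the target at every cell -> ACCEPT
  (1,2)=_ (2,3)=X (4,1)=_ -> step gives (4,1)='_' but target has 'X' -> reject
  (1,2)=_ (2,3)=X (4,1)=X -> step gives (3,2)='X' but target has '_' -> reject
  (1,2)=X (2,3)=_ (4,1)=_ -> step gives (2,1)='X' but target has '_' -> reject
  (1,2)=X (2,3)=_ (4,1)=X -> step gives (2,1)='X' but target has '_' -> reject
  (1,2)=X (2,3)=X (4,1)=_ -> step gives (2,1)='X' but target has '_' -> reject
  (1,2)=X (2,3)=X (4,1)=X -> step gives (2,1)='X' but target has '_' -> reject
Unique solution: (1,2)=dead, (2,3)=dead, (4,1)=live.
Check: live-neighbor counts of every cell in the completed generation 0:
1100
0100
1211
1211
2221
1210
Applying B3/S23 to generation 0 with these counts gives:
____
____
____
____
_X__
____
which matches the target exactly.

Answer: ____
X___
____
__X_
_X__
X___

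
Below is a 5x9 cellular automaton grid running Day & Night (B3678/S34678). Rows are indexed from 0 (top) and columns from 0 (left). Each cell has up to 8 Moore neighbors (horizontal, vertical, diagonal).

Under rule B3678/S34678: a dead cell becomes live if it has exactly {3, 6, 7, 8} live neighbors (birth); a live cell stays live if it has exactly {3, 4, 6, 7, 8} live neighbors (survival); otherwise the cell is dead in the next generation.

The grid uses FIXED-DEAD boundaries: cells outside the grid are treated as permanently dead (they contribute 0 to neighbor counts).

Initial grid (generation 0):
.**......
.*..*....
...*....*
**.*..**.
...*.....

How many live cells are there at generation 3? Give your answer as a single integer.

Answer: 2

Derivation:
Simulating step by step:
Generation 0 (given above): 12 live cells
Generation 1: 7 live cells
.........
...*.....
**..*..*.
....*....
..*......
Generation 2: 3 live cells
.........
.........
...*.....
.*.*.....
.........
Generation 3: 2 live cells
.........
.........
..*......
..*......
.........
Population at generation 3: 2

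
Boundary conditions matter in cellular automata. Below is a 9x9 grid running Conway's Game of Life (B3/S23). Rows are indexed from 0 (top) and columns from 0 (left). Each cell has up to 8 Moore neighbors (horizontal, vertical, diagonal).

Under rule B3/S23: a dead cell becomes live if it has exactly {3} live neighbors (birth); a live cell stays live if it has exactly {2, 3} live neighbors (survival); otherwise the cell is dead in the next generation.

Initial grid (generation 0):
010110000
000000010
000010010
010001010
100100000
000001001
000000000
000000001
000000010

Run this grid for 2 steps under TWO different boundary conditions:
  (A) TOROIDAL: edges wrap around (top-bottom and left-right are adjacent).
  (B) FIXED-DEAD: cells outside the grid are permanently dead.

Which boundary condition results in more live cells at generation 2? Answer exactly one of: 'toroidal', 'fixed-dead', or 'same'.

Answer: toroidal

Derivation:
Under TOROIDAL boundary, generation 2:
000000000
000000000
000111011
000000100
100000001
000000000
000000000
000000000
000000000
Population = 8

Under FIXED-DEAD boundary, generation 2:
000000000
000000000
000111010
000000100
000000000
000000000
000000000
000000000
000000000
Population = 5

Comparison: toroidal=8, fixed-dead=5 -> toroidal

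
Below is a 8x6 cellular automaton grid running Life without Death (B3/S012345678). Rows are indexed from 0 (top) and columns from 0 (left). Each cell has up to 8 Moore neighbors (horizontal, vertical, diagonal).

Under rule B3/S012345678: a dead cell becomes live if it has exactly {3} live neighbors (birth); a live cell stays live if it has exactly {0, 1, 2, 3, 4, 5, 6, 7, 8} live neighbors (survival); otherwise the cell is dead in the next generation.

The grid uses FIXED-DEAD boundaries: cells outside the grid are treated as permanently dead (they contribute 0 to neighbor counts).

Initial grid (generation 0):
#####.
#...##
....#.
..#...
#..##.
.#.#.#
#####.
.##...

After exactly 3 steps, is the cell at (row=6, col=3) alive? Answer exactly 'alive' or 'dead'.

Answer: alive

Derivation:
Simulating step by step:
Generation 0 (given above): 23 live cells
Generation 1: 30 live cells
######
#.#.##
...###
..#.#.
##.##.
.#.#.#
#####.
###...
Generation 2: 34 live cells
######
#.#.##
.#####
.##.#.
##.###
.#.#.#
#####.
###...
Generation 3: 35 live cells
######
#.#.##
######
.##.#.
##.###
.#.#.#
#####.
###...

Cell (6,3) at generation 3: 1 -> alive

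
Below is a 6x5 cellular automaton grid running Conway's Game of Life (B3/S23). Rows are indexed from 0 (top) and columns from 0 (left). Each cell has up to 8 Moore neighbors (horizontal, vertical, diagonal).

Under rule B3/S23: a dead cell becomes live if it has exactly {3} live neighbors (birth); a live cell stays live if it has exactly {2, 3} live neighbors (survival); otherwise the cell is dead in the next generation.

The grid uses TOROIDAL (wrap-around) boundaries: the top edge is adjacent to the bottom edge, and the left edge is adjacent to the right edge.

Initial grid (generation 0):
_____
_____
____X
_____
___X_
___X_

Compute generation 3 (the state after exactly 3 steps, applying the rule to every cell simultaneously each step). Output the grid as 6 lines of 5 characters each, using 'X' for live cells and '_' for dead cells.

Simulating step by step:
Generation 0 (given above): 3 live cells
Generation 1: 0 live cells
_____
_____
_____
_____
_____
_____
Generation 2: 0 live cells
_____
_____
_____
_____
_____
_____
Generation 3: 0 live cells
(generation 3 grid is the final answer)

Answer: _____
_____
_____
_____
_____
_____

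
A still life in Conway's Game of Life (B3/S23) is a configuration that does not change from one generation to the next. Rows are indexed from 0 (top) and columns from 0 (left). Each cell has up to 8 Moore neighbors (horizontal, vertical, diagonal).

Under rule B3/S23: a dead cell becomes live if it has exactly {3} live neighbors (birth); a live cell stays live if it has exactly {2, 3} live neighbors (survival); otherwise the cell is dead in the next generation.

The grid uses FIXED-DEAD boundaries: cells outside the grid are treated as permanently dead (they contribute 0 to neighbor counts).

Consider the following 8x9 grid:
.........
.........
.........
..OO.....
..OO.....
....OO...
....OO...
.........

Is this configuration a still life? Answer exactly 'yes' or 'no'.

Answer: no

Derivation:
Compute generation 1 and compare to generation 0 (given above):
Generation 1:
.........
.........
.........
..OO.....
..O......
.....O...
....OO...
.........
Cell (4,3) differs: gen0=1 vs gen1=0 -> NOT a still life.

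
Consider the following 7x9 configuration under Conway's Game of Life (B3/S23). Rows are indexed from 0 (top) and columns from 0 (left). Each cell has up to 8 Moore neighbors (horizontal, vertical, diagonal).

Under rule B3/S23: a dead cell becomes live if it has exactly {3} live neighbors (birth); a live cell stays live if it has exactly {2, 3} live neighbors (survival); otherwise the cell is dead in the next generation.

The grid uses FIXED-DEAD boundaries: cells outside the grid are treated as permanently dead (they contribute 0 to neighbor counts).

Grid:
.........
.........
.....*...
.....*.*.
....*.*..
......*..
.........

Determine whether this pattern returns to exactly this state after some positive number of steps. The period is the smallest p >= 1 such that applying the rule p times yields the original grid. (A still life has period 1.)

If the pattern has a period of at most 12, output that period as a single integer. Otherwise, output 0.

Answer: 2

Derivation:
Simulating and comparing each generation to the original:
Gen 0 (original, given above): 6 live cells
Gen 1: 6 live cells, differs from original
Gen 2: 6 live cells, MATCHES original -> period = 2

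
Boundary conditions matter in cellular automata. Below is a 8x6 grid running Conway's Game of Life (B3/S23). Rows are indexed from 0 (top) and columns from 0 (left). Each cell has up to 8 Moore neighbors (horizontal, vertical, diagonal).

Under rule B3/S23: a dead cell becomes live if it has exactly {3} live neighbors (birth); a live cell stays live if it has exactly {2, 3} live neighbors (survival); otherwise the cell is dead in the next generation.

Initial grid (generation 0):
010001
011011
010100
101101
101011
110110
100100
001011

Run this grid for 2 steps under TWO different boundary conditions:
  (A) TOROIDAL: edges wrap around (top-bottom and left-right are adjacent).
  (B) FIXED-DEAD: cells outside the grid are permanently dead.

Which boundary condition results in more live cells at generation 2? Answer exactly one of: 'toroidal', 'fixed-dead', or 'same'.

Under TOROIDAL boundary, generation 2:
010000
101010
000010
000000
000000
000000
111111
011111
Population = 16

Under FIXED-DEAD boundary, generation 2:
111001
100100
100001
110011
110011
110011
000001
000010
Population = 22

Comparison: toroidal=16, fixed-dead=22 -> fixed-dead

Answer: fixed-dead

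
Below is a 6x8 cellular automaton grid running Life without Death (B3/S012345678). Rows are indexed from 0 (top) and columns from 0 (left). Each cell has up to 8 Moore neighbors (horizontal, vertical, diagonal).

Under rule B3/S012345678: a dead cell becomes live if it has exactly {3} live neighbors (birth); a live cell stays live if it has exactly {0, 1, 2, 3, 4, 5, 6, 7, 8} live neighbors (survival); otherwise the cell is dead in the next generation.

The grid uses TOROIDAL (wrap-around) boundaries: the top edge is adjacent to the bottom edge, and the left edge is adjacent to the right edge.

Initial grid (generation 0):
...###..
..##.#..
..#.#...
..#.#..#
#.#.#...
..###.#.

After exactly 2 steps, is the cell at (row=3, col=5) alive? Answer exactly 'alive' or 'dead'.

Answer: alive

Derivation:
Simulating step by step:
Generation 0 (given above): 18 live cells
Generation 1: 24 live cells
...####.
..##.#..
.##.##..
..#.##.#
#.#.#..#
.####.#.
Generation 2: 27 live cells
.#.####.
.###.#..
.##.##..
..#.##.#
#.#.#..#
#####.#.

Cell (3,5) at generation 2: 1 -> alive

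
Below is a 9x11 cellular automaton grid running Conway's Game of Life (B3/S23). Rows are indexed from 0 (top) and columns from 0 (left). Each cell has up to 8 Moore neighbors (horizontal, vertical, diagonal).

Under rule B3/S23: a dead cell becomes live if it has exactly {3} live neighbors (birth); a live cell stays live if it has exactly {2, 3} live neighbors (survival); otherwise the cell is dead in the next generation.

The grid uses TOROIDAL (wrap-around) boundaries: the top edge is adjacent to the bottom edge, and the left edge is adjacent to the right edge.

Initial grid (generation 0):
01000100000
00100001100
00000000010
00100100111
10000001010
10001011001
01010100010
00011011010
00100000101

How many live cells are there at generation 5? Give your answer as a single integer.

Simulating step by step:
Generation 0 (given above): 31 live cells
Generation 1: 38 live cells
01100001110
00000000100
00000001001
00000000000
11000101000
11001111010
10110000010
00011111011
00111111110
Generation 2: 22 live cells
01101100000
00000000000
00000000000
10000010000
11001101101
00011101000
10100000010
01000000000
01000000000
Generation 3: 28 live cells
01100000000
00000000000
00000000000
11000111001
11010001101
00110101010
01111000000
11100000000
11000000000
Generation 4: 20 live cells
11100000000
00000000000
10000010000
01100011111
00010100000
00000011011
10001000000
00000000000
00000000000
Generation 5: 26 live cells
01000000000
10000000000
11000010111
11100111111
10100100000
00001110001
00000000001
00000000000
01000000000
Population at generation 5: 26

Answer: 26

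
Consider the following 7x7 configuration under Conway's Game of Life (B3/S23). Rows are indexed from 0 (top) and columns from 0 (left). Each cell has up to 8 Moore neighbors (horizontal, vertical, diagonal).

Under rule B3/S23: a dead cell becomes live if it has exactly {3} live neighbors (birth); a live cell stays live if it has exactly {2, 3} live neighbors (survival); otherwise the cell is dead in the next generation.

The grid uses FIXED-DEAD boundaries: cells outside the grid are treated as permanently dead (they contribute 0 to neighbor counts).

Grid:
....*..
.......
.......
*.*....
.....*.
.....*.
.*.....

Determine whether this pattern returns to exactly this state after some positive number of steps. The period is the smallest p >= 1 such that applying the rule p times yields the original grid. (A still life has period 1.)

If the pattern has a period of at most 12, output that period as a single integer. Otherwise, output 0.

Simulating and comparing each generation to the original:
Gen 0 (original, given above): 6 live cells
Gen 1: 0 live cells, differs from original
Gen 2: 0 live cells, differs from original
Gen 3: 0 live cells, differs from original
Gen 4: 0 live cells, differs from original
Gen 5: 0 live cells, differs from original
Gen 6: 0 live cells, differs from original
Gen 7: 0 live cells, differs from original
Gen 8: 0 live cells, differs from original
Gen 9: 0 live cells, differs from original
Gen 10: 0 live cells, differs from original
Gen 11: 0 live cells, differs from original
Gen 12: 0 live cells, differs from original
No period found within 12 steps.

Answer: 0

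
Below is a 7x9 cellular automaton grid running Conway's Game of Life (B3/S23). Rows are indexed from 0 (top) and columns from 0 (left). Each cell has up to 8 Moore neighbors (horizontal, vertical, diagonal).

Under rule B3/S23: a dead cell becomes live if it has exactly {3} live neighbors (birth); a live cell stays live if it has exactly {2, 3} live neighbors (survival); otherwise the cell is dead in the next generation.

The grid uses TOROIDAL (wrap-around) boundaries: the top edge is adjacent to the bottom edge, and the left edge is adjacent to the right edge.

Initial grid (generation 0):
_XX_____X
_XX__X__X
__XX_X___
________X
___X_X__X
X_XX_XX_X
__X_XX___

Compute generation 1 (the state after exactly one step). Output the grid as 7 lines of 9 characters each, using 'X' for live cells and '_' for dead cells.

Simulating step by step:
Generation 0 (given above): 23 live cells
Generation 1: 26 live cells
(generation 1 grid is the final answer)

Answer: ____XX___
____X____
XXXXX____
__XX_____
__XX_XX_X
XXX___XXX
____XXXXX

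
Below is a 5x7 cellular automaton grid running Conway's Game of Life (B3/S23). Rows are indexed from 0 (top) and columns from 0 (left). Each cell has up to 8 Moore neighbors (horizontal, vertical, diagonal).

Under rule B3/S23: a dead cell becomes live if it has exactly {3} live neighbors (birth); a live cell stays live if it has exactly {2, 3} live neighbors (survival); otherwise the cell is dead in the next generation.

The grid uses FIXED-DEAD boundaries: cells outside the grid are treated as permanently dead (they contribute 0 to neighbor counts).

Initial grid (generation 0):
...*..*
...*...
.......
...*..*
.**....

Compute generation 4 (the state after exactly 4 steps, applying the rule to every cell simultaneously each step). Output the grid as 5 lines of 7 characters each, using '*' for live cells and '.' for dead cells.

Answer: .......
.......
.......
.......
.......

Derivation:
Simulating step by step:
Generation 0 (given above): 7 live cells
Generation 1: 2 live cells
.......
.......
.......
..*....
..*....
Generation 2: 0 live cells
.......
.......
.......
.......
.......
Generation 3: 0 live cells
.......
.......
.......
.......
.......
Generation 4: 0 live cells
(generation 4 grid is the final answer)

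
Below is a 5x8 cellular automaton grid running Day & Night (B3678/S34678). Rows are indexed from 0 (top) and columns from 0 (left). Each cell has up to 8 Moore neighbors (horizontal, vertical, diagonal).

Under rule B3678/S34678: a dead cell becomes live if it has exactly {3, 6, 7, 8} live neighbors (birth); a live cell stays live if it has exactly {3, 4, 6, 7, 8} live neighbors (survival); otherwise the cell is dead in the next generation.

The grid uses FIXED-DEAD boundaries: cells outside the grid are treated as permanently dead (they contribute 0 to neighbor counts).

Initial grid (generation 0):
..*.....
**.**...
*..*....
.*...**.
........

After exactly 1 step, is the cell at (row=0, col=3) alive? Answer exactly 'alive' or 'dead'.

Answer: alive

Derivation:
Simulating step by step:
Generation 0 (given above): 10 live cells
Generation 1: 6 live cells
.*.*....
.*.*....
*....*..
........
........

Cell (0,3) at generation 1: 1 -> alive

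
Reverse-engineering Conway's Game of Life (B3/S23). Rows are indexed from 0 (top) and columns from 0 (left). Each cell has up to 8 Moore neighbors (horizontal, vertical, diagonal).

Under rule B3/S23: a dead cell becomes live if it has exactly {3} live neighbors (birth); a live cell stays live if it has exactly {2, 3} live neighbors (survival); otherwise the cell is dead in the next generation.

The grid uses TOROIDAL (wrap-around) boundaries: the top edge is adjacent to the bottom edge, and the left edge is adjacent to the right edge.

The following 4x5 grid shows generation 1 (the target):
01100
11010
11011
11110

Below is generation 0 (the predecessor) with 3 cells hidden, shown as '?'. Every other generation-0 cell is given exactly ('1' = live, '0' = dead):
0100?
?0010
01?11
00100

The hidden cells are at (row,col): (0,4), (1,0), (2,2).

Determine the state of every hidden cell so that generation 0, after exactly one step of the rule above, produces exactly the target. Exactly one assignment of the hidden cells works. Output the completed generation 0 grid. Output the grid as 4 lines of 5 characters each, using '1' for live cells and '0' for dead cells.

Hidden generation-0 cells (in order): (0,4), (1,0), (2,2).
A hidden cell only influences target cells in its own 3x3 neighborhood. Try each of the 2^3 = 8 assignments, step the completed generation 0 forward once under B3/S23, and compare with the target:
  (0,4)=0 (1,0)=0 (2,2)=0 -> step gives (0,1)='0' but target has '1' -> reject
  (0,4)=0 (1,0)=0 (2,2)=1 -> step gives (0,1)='0' but target has '1' -> reject
  (0,4)=0 (1,0)=1 (2,2)=0 -> step reproduces the target at every cell -> ACCEPT
  (0,4)=0 (1,0)=1 (2,2)=1 -> step gives (1,1)='0' but target has '1' -> reject
  (0,4)=1 (1,0)=0 (2,2)=0 -> step gives (0,1)='0' but target has '1' -> reject
  (0,4)=1 (1,0)=0 (2,2)=1 -> step gives (0,1)='0' but target has '1' -> reject
  (0,4)=1 (1,0)=1 (2,2)=0 -> step gives (0,0)='1' but target has '0' -> reject
  (0,4)=1 (1,0)=1 (2,2)=1 -> step gives (0,0)='1' but target has '0' -> reject
Unique solution: (0,4)=dead, (1,0)=live, (2,2)=dead.
Check: live-neighbor counts of every cell in the completed generation 0:
22322
33424
32433
33332
Applying B3/S23 to generation 0 with these counts gives:
01100
11010
11011
11110
which matches the target exactly.

Answer: 01000
10010
01011
00100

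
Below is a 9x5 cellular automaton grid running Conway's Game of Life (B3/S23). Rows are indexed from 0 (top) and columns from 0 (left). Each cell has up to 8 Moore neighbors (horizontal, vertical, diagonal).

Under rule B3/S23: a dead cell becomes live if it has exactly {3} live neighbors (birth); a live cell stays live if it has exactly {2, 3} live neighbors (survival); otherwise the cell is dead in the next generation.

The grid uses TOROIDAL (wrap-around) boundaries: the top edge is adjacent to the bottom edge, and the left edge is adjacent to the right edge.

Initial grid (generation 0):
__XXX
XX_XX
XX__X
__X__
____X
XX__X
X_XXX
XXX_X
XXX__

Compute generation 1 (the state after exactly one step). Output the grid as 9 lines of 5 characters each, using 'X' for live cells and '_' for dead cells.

Simulating step by step:
Generation 0 (given above): 26 live cells
Generation 1: 8 live cells
(generation 1 grid is the final answer)

Answer: _____
_____
_____
_X_XX
_X_XX
_XX__
_____
_____
_____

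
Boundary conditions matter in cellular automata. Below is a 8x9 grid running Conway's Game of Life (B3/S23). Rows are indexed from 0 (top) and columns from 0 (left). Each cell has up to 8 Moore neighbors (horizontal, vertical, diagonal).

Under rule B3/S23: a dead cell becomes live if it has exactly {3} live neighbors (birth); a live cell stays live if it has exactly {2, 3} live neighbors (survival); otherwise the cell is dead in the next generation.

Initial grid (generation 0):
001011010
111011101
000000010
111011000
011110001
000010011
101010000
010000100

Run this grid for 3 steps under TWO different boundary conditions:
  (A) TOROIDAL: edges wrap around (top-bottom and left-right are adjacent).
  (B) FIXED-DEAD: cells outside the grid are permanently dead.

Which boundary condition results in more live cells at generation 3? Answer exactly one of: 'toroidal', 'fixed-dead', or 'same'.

Under TOROIDAL boundary, generation 3:
110101011
111001110
101111101
000011100
000001000
000010000
000100000
000111010
Population = 29

Under FIXED-DEAD boundary, generation 3:
011000000
100010000
010111000
000011101
000001001
000011000
000111100
000000000
Population = 20

Comparison: toroidal=29, fixed-dead=20 -> toroidal

Answer: toroidal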